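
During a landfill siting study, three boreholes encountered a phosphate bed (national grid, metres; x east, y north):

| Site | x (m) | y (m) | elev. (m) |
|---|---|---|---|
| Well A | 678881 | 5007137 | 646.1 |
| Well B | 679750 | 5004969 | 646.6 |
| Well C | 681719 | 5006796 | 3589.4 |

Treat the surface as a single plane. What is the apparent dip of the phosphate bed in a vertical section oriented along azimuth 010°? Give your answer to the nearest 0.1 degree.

31.8°

Let the plane be z = a·x + b·y + c.
Well B−Well A: 869a − 2168b = 0.5;  Well C−Well A: 2838a − 341b = 2943.3.
Solving gives a = 1.08955, b = 0.43649.
Unit vector along 010° is (sin 10°, cos 10°) = (0.1736, 0.9848).
Slope in that direction = a·(0.1736) + b·(0.9848) = 0.61906.
Apparent dip = arctan|0.61906| = 31.8° (true dip is 49.6°, so apparent ≤ true as expected).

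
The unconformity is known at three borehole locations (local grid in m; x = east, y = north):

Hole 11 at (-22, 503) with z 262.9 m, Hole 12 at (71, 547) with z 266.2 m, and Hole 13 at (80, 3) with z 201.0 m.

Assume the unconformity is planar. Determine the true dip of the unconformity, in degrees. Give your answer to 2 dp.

Two edge vectors: Hole 11→Hole 12 = (93, 44, 3.3), Hole 11→Hole 13 = (102, -500, -61.9).
Normal n = (Hole 11→Hole 12) × (Hole 11→Hole 13) = (-1073.6, 6093.3, -50988).
So ∂z/∂x = −n_x/n_z = −0.02106 and ∂z/∂y = −n_y/n_z = 0.11950.
Gradient magnitude |∇z| = √(a² + b²) = √(0.00044 + 0.01428) = 0.12135.
True dip = arctan(0.12135) = 6.92°, dipping toward S (azimuth ≈ 170°).

6.92°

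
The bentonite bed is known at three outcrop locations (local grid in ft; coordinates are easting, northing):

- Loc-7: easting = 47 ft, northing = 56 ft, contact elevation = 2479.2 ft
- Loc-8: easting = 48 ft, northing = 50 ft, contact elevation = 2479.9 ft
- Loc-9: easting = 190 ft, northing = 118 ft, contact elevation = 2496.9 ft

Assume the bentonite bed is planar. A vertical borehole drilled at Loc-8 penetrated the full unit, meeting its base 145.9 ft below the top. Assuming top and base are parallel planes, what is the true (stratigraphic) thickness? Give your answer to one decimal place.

Let the plane be z = a·easting + b·northing + c.
Loc-8−Loc-7: 1a − 6b = 0.7;  Loc-9−Loc-7: 143a + 62b = 17.7.
Solving gives a = 0.16261, b = −0.08957.
|∇z| = √(a²+b²) = 0.18564, so dip δ = arctan(0.18564) = 10.52°.
True thickness = vertical thickness × cos δ = 145.9 × cos 10.52° = 143.4 ft.

143.4 ft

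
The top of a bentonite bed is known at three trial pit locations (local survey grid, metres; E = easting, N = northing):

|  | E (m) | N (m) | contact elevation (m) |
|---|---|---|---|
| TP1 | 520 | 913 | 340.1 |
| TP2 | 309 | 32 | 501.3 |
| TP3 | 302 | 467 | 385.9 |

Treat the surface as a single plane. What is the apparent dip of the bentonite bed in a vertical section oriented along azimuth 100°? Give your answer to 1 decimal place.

Let the plane be z = a·E + b·N + c.
TP2−TP1: −211a − 881b = 161.2;  TP3−TP1: −218a − 446b = 45.8.
Solving gives a = 0.32205, b = −0.26010.
Unit vector along 100° is (sin 100°, cos 100°) = (0.9848, -0.1736).
Slope in that direction = a·(0.9848) + b·(-0.1736) = 0.36232.
Apparent dip = arctan|0.36232| = 19.9° (true dip is 22.5°, so apparent ≤ true as expected).

19.9°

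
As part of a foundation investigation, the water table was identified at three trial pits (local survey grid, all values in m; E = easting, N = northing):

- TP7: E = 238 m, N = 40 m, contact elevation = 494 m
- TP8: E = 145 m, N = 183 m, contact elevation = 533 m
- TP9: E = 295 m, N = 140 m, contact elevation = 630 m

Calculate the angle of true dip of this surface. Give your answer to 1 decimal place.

51.0°

Let the plane be z = a·E + b·N + c.
TP8−TP7: −93a + 143b = 39;  TP9−TP7: 57a + 100b = 136.
Solving gives a = 0.89095, b = 0.85216.
Gradient magnitude |∇z| = √(a² + b²) = √(0.79380 + 0.72617) = 1.23287.
True dip = arctan(1.23287) = 51.0°, dipping toward SW (azimuth ≈ 226°).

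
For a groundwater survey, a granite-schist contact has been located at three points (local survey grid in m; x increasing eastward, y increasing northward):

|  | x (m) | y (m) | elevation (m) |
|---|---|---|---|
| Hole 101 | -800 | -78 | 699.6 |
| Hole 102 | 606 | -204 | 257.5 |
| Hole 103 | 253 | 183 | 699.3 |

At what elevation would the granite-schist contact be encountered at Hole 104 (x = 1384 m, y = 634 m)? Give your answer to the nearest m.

858 m

Let the plane be z = a·x + b·y + c.
Hole 102−Hole 101: 1406a − 126b = −442.1;  Hole 103−Hole 101: 1053a + 261b = −0.3.
Solving gives a = −0.23102, b = 0.93088.
Then c = 699.6 − a·-800 − b·-78 = 587.40.
At (1384, 634): z = −319.7 + 590.2 + 587.40 = 857.8 m.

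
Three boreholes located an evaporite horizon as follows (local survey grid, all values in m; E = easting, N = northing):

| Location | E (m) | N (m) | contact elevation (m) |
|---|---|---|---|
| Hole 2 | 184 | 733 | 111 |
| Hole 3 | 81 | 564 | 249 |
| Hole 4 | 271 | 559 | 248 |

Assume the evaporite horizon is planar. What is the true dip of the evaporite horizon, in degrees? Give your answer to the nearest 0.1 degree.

38.7°

Let the plane be z = a·E + b·N + c.
Hole 3−Hole 2: −103a − 169b = 138;  Hole 4−Hole 2: 87a − 174b = 137.
Solving gives a = −0.02633, b = −0.80052.
Gradient magnitude |∇z| = √(a² + b²) = √(0.00069 + 0.64083) = 0.80095.
True dip = arctan(0.80095) = 38.7°, dipping toward N (azimuth ≈ 002°).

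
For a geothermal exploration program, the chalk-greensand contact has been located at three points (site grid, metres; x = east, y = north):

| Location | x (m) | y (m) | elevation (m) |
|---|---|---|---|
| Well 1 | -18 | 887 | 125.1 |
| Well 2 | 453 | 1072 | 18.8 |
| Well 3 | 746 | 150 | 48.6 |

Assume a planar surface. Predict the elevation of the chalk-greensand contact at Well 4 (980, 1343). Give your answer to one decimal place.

Two edge vectors: Well 1→Well 2 = (471, 185, -106.3), Well 1→Well 3 = (764, -737, -76.5).
Normal n = (Well 1→Well 2) × (Well 1→Well 3) = (-92495.6, -45181.7, -488467).
So ∂z/∂x = −n_x/n_z = −0.189359 and ∂z/∂y = −n_y/n_z = −0.092497.
Intercept c from Well 1: 125.1 − 3.41 + 82.04 = 203.74.
At (980, 1343): z = −185.6 − 124.2 + 203.74 = -106.1 m.

-106.1 m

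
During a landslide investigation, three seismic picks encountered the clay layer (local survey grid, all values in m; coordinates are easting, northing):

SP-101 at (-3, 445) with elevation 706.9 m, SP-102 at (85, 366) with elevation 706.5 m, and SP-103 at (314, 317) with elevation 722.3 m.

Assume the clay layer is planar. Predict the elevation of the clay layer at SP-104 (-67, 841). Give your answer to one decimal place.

Let the plane be z = a·easting + b·northing + c.
SP-102−SP-101: 88a − 79b = −0.4;  SP-103−SP-101: 317a − 128b = 15.4.
Solving gives a = 0.09201, b = 0.10755.
Then c = 706.9 − a·-3 − b·445 = 659.31.
At (-67, 841): z = −6.2 + 90.5 + 659.31 = 743.6 m.

743.6 m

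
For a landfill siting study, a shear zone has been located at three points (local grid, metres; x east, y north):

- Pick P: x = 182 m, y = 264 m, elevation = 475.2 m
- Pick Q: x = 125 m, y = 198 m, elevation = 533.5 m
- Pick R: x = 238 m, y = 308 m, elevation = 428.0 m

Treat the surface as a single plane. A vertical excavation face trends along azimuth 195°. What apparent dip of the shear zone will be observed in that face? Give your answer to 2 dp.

Two edge vectors: Pick P→Pick Q = (-57, -66, 58.3), Pick P→Pick R = (56, 44, -47.2).
Normal n = (Pick P→Pick Q) × (Pick P→Pick R) = (550, 574.4, 1188).
So ∂z/∂x = −n_x/n_z = −0.46296 and ∂z/∂y = −n_y/n_z = −0.48350.
Unit vector along 195° is (sin 195°, cos 195°) = (-0.2588, -0.9659).
Slope in that direction = a·(-0.2588) + b·(-0.9659) = 0.58685.
Apparent dip = arctan|0.58685| = 30.41° (true dip is 33.8°, so apparent ≤ true as expected).

30.41°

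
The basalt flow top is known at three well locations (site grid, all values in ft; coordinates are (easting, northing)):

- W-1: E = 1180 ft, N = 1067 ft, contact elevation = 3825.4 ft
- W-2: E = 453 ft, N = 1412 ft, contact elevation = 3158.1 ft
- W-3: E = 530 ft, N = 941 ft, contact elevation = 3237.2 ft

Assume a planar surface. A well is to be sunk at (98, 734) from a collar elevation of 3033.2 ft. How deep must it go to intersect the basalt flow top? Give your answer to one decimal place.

184.5 ft

Let the plane be z = a·E + b·N + c.
W-2−W-1: −727a + 345b = −667.3;  W-3−W-1: −650a − 126b = −588.2.
Solving gives a = 0.908681, b = −0.019388.
Then c = 3825.4 − a·1180 − b·1067 = 2773.84.
At (98, 734): z_contact = 89.05 − 14.23 + 2773.84 = 2848.66 ft.
Depth below ground = 3033.2 − 2848.66 = 184.5 ft.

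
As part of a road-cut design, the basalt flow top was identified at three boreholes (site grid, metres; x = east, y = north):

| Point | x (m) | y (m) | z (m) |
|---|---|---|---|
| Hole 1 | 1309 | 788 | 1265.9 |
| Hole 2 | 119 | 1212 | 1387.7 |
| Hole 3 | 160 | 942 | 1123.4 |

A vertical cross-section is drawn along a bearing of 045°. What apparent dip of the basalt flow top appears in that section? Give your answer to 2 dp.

Let the plane be z = a·x + b·y + c.
Hole 2−Hole 1: −1190a + 424b = 121.8;  Hole 3−Hole 1: −1149a + 154b = −142.5.
Solving gives a = 0.26052, b = 1.01845.
Unit vector along 045° is (sin 45°, cos 45°) = (0.7071, 0.7071).
Slope in that direction = a·(0.7071) + b·(0.7071) = 0.90437.
Apparent dip = arctan|0.90437| = 42.13° (true dip is 46.4°, so apparent ≤ true as expected).

42.13°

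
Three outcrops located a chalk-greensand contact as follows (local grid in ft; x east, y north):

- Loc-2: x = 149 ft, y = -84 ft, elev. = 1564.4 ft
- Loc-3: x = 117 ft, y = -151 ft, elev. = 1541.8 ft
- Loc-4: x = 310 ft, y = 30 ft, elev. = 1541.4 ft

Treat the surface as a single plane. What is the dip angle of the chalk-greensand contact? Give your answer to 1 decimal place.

Two edge vectors: Loc-2→Loc-3 = (-32, -67, -22.6), Loc-2→Loc-4 = (161, 114, -23).
Normal n = (Loc-2→Loc-3) × (Loc-2→Loc-4) = (4117.4, -4374.6, 7139).
So ∂z/∂x = −n_x/n_z = −0.57675 and ∂z/∂y = −n_y/n_z = 0.61277.
Gradient magnitude |∇z| = √(a² + b²) = √(0.33264 + 0.37549) = 0.84151.
True dip = arctan(0.84151) = 40.1°, dipping toward SE (azimuth ≈ 137°).

40.1°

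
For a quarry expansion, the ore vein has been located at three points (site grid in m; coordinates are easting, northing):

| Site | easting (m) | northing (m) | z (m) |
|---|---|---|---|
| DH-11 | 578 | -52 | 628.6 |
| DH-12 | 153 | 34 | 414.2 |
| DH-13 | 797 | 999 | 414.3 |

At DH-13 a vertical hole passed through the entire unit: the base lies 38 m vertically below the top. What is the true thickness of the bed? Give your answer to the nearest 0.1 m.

Two edge vectors: DH-11→DH-12 = (-425, 86, -214.4), DH-11→DH-13 = (219, 1051, -214.3).
Normal n = (DH-11→DH-12) × (DH-11→DH-13) = (206904.6, -138031.1, -465509).
So ∂z/∂easting = −n_x/n_z = 0.44447 and ∂z/∂northing = −n_y/n_z = −0.29652.
|∇z| = √(a²+b²) = 0.53430, so dip δ = arctan(0.53430) = 28.12°.
True thickness = vertical thickness × cos δ = 38 × cos 28.12° = 33.5 m.

33.5 m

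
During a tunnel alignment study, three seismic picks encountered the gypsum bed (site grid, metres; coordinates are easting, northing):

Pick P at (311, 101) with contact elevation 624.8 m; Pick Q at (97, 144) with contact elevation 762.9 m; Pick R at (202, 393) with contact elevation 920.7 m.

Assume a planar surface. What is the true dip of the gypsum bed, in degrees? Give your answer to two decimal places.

Let the plane be z = a·easting + b·northing + c.
Pick Q−Pick P: −214a + 43b = 138.1;  Pick R−Pick P: −109a + 292b = 295.9.
Solving gives a = −0.47753, b = 0.83510.
Gradient magnitude |∇z| = √(a² + b²) = √(0.22803 + 0.69739) = 0.96199.
True dip = arctan(0.96199) = 43.89°, dipping toward SSE (azimuth ≈ 150°).

43.89°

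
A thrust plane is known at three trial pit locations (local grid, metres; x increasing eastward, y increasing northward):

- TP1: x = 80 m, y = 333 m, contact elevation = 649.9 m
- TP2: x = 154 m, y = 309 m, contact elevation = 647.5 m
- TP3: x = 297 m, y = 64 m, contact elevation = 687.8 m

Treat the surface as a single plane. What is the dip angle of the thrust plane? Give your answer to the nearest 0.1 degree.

Let the plane be z = a·x + b·y + c.
TP2−TP1: 74a − 24b = −2.4;  TP3−TP1: 217a − 269b = 37.9.
Solving gives a = −0.10581, b = −0.22625.
Gradient magnitude |∇z| = √(a² + b²) = √(0.01120 + 0.05119) = 0.24977.
True dip = arctan(0.24977) = 14.0°, dipping toward NNE (azimuth ≈ 025°).

14.0°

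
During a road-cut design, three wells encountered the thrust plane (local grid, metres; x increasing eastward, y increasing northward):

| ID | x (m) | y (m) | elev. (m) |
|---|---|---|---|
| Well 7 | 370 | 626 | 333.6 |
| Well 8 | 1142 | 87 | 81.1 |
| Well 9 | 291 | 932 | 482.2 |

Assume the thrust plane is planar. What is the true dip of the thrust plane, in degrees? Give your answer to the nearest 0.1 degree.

26.1°

Let the plane be z = a·x + b·y + c.
Well 8−Well 7: 772a − 539b = −252.5;  Well 9−Well 7: −79a + 306b = 148.6.
Solving gives a = 0.01462, b = 0.48939.
Gradient magnitude |∇z| = √(a² + b²) = √(0.00021 + 0.23951) = 0.48961.
True dip = arctan(0.48961) = 26.1°, dipping toward S (azimuth ≈ 182°).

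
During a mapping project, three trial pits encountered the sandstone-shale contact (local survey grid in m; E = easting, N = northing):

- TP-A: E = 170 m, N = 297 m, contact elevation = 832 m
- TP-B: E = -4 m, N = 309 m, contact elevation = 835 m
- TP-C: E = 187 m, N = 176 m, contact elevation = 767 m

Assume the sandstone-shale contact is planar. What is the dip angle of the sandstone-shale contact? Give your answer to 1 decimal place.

28.4°

Two edge vectors: TP-A→TP-B = (-174, 12, 3), TP-A→TP-C = (17, -121, -65).
Normal n = (TP-A→TP-B) × (TP-A→TP-C) = (-417, -11259, 20850).
So ∂z/∂E = −n_x/n_z = 0.02000 and ∂z/∂N = −n_y/n_z = 0.54000.
Gradient magnitude |∇z| = √(a² + b²) = √(0.00040 + 0.29160) = 0.54037.
True dip = arctan(0.54037) = 28.4°, dipping toward S (azimuth ≈ 182°).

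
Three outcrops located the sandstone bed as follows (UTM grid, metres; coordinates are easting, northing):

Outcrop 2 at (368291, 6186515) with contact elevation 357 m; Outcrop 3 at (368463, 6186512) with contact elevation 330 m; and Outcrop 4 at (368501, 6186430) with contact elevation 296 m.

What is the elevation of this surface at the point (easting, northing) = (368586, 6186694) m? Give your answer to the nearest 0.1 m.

374.2 m

Two edge vectors: Outcrop 2→Outcrop 3 = (172, -3, -27), Outcrop 2→Outcrop 4 = (210, -85, -61).
Normal n = (Outcrop 2→Outcrop 3) × (Outcrop 2→Outcrop 4) = (-2112, 4822, -13990).
So ∂z/∂easting = −n_x/n_z = −0.150964975 and ∂z/∂northing = −n_y/n_z = 0.344674768.
Intercept c from Outcrop 2: 357 + 55599.04 − 2132335.62 = −2076379.58.
At (368586, 6186694): z = −55643.6 + 2132397.3 − 2076379.58 = 374.2 m.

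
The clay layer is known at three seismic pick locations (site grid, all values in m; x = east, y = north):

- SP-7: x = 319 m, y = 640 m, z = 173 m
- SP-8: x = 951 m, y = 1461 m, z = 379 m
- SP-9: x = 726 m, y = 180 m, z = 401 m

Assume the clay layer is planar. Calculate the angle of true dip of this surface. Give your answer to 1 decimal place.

Let the plane be z = a·x + b·y + c.
SP-8−SP-7: 632a + 821b = 206;  SP-9−SP-7: 407a − 460b = 228.
Solving gives a = 0.45121, b = −0.09643.
Gradient magnitude |∇z| = √(a² + b²) = √(0.20359 + 0.00930) = 0.46140.
True dip = arctan(0.46140) = 24.8°, dipping toward WNW (azimuth ≈ 282°).

24.8°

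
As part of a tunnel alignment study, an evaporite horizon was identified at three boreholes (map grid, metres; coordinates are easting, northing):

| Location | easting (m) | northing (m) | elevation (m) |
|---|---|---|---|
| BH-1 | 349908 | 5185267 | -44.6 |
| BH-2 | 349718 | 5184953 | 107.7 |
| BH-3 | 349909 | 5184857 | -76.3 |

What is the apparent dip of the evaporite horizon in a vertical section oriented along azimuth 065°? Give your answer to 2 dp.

Two edge vectors: BH-1→BH-2 = (-190, -314, 152.3), BH-1→BH-3 = (1, -410, -31.7).
Normal n = (BH-1→BH-2) × (BH-1→BH-3) = (72396.8, -5870.7, 78214).
So ∂z/∂easting = −n_x/n_z = −0.92562 and ∂z/∂northing = −n_y/n_z = 0.07506.
Unit vector along 065° is (sin 65°, cos 65°) = (0.9063, 0.4226).
Slope in that direction = a·(0.9063) + b·(0.4226) = −0.80718.
Apparent dip = arctan|0.80718| = 38.91° (true dip is 42.9°, so apparent ≤ true as expected).

38.91°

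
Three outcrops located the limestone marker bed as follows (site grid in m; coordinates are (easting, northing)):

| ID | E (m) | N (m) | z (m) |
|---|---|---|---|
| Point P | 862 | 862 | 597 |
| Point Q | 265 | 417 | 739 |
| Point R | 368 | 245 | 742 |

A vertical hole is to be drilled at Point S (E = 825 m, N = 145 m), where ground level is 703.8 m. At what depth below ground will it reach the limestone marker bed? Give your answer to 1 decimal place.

21.8 m

Let the plane be z = a·E + b·N + c.
Point Q−Point P: −597a − 445b = 142;  Point R−Point P: −494a − 617b = 145.
Solving gives a = −0.15546, b = −0.11054.
Then c = 597 − a·862 − b·862 = 826.29.
At (825, 145): z_contact = −128.26 − 16.03 + 826.29 = 682.01 m.
Depth below ground = 703.8 − 682.01 = 21.8 m.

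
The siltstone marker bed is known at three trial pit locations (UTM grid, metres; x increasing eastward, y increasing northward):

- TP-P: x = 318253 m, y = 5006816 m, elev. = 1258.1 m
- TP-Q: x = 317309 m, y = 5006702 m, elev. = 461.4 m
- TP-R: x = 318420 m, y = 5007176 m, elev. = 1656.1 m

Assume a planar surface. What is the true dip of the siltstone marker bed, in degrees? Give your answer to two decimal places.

Two edge vectors: TP-P→TP-Q = (-944, -114, -796.7), TP-P→TP-R = (167, 360, 398).
Normal n = (TP-P→TP-Q) × (TP-P→TP-R) = (241440, 242663.1, -320802).
So ∂z/∂x = −n_x/n_z = 0.75261 and ∂z/∂y = −n_y/n_z = 0.75643.
Gradient magnitude |∇z| = √(a² + b²) = √(0.56643 + 0.57218) = 1.06706.
True dip = arctan(1.06706) = 46.86°, dipping toward SW (azimuth ≈ 225°).

46.86°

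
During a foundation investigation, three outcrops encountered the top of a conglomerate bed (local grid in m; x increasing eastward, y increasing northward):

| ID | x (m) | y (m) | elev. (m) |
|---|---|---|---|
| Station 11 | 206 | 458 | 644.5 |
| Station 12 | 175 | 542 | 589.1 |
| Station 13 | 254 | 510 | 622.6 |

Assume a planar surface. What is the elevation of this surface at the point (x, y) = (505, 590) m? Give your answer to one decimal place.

621.6 m

Let the plane be z = a·x + b·y + c.
Station 12−Station 11: −31a + 84b = −55.4;  Station 13−Station 11: 48a + 52b = −21.9.
Solving gives a = 0.18448, b = −0.59144.
Then c = 644.5 − a·206 − b·458 = 877.38.
At (505, 590): z = 93.2 − 349.0 + 877.38 = 621.6 m.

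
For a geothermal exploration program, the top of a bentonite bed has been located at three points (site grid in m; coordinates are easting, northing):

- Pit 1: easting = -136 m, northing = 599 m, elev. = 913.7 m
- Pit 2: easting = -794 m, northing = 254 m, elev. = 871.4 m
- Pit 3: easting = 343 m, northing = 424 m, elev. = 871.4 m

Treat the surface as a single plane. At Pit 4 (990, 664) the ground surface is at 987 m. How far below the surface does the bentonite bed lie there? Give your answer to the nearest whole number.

Two edge vectors: Pit 1→Pit 2 = (-658, -345, -42.3), Pit 1→Pit 3 = (479, -175, -42.3).
Normal n = (Pit 1→Pit 2) × (Pit 1→Pit 3) = (7191, -48095.1, 280405).
So ∂z/∂easting = −n_x/n_z = −0.02565 and ∂z/∂northing = −n_y/n_z = 0.17152.
Intercept c from Pit 1: 913.7 − 3.49 − 102.74 = 807.47.
At (990, 664): z_contact = −25.4 + 113.9 + 807.47 = 896.0 m.
Depth below ground = 987 − 896.0 = 91 m.

91 m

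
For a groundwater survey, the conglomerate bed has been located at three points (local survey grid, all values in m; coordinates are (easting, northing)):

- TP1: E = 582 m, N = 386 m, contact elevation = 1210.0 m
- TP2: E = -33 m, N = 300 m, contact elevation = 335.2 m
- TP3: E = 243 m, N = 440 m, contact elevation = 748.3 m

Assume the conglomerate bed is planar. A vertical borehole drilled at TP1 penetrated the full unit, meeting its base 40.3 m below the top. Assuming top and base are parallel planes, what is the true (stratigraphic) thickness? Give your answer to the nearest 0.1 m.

23.3 m

Let the plane be z = a·E + b·N + c.
TP2−TP1: −615a − 86b = −874.8;  TP3−TP1: −339a + 54b = −461.7.
Solving gives a = 1.39416, b = 0.20223.
|∇z| = √(a²+b²) = 1.40875, so dip δ = arctan(1.40875) = 54.63°.
True thickness = vertical thickness × cos δ = 40.3 × cos 54.63° = 23.3 m.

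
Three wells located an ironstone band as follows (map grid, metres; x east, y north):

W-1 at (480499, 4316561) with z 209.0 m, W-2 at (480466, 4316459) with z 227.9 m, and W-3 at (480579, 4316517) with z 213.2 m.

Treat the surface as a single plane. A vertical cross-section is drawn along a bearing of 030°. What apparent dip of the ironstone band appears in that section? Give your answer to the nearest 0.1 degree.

Let the plane be z = a·x + b·y + c.
W-2−W-1: −33a − 102b = 18.9;  W-3−W-1: 80a − 44b = 4.2.
Solving gives a = −0.04195, b = −0.17172.
Unit vector along 030° is (sin 30°, cos 30°) = (0.5000, 0.8660).
Slope in that direction = a·(0.5000) + b·(0.8660) = −0.16969.
Apparent dip = arctan|0.16969| = 9.6° (true dip is 10.0°, so apparent ≤ true as expected).

9.6°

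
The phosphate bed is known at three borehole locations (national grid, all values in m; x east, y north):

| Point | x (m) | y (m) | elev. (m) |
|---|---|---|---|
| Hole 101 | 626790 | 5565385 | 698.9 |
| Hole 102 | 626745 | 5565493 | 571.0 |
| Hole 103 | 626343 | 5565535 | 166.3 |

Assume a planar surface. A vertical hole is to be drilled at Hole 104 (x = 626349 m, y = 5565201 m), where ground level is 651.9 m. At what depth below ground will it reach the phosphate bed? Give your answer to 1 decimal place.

213.0 m

Two edge vectors: Hole 101→Hole 102 = (-45, 108, -127.9), Hole 101→Hole 103 = (-447, 150, -532.6).
Normal n = (Hole 101→Hole 102) × (Hole 101→Hole 103) = (-38335.8, 33204.3, 41526).
So ∂z/∂x = −n_x/n_z = 0.923175842 and ∂z/∂y = −n_y/n_z = −0.799602659.
Intercept c from Hole 101: 698.9 − 578637.39 + 4450096.64 = 3872158.16.
At (626349, 5565201): z_contact = 578230.27 − 4449949.52 + 3872158.16 = 438.91 m.
Depth below ground = 651.9 − 438.91 = 213.0 m.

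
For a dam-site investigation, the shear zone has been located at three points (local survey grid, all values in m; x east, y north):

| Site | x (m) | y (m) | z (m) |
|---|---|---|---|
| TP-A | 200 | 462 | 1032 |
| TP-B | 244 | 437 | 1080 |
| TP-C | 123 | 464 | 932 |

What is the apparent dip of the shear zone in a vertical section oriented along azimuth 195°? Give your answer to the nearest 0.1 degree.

35.3°

Let the plane be z = a·x + b·y + c.
TP-B−TP-A: 44a − 25b = 48;  TP-C−TP-A: −77a + 2b = −100.
Solving gives a = 1.30866, b = 0.38323.
Unit vector along 195° is (sin 195°, cos 195°) = (-0.2588, -0.9659).
Slope in that direction = a·(-0.2588) + b·(-0.9659) = −0.70888.
Apparent dip = arctan|0.70888| = 35.3° (true dip is 53.7°, so apparent ≤ true as expected).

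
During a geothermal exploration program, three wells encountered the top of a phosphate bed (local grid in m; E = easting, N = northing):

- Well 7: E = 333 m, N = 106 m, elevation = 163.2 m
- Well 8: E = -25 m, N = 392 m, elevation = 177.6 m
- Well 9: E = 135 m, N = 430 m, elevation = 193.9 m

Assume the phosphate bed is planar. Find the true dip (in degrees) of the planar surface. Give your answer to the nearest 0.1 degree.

Two edge vectors: Well 7→Well 8 = (-358, 286, 14.4), Well 7→Well 9 = (-198, 324, 30.7).
Normal n = (Well 7→Well 8) × (Well 7→Well 9) = (4114.6, 8139.4, -59364).
So ∂z/∂E = −n_x/n_z = 0.06931 and ∂z/∂N = −n_y/n_z = 0.13711.
Gradient magnitude |∇z| = √(a² + b²) = √(0.00480 + 0.01880) = 0.15363.
True dip = arctan(0.15363) = 8.7°, dipping toward SSW (azimuth ≈ 207°).

8.7°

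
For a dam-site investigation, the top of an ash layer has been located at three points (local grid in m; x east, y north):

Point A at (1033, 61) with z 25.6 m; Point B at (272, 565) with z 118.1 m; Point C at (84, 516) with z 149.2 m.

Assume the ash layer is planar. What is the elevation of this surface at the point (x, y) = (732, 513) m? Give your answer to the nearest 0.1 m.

Two edge vectors: Point A→Point B = (-761, 504, 92.5), Point A→Point C = (-949, 455, 123.6).
Normal n = (Point A→Point B) × (Point A→Point C) = (20206.9, 6277.1, 132041).
So ∂z/∂x = −n_x/n_z = −0.153035 and ∂z/∂y = −n_y/n_z = −0.047539.
Intercept c from Point A: 25.6 + 158.09 + 2.90 = 186.59.
At (732, 513): z = −112.0 − 24.4 + 186.59 = 50.2 m.

50.2 m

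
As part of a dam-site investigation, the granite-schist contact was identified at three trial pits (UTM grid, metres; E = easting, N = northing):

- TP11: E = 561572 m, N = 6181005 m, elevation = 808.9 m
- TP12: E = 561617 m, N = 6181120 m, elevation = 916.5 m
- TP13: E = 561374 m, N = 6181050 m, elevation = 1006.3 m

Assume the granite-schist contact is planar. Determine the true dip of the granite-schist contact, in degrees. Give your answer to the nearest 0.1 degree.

Let the plane be z = a·E + b·N + c.
TP12−TP11: 45a + 115b = 107.6;  TP13−TP11: −198a + 45b = 197.4.
Solving gives a = −0.72027, b = 1.21750.
Gradient magnitude |∇z| = √(a² + b²) = √(0.51878 + 1.48230) = 1.41459.
True dip = arctan(1.41459) = 54.7°, dipping toward SSE (azimuth ≈ 149°).

54.7°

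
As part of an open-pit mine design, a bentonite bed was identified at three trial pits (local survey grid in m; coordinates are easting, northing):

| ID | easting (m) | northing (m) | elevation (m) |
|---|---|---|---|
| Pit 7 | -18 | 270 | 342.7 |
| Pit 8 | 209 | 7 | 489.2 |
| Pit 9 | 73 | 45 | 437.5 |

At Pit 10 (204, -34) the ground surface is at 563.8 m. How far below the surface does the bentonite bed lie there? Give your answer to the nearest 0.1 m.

63.7 m

Two edge vectors: Pit 7→Pit 8 = (227, -263, 146.5), Pit 7→Pit 9 = (91, -225, 94.8).
Normal n = (Pit 7→Pit 8) × (Pit 7→Pit 9) = (8030.1, -8188.1, -27142).
So ∂z/∂easting = −n_x/n_z = 0.29586 and ∂z/∂northing = −n_y/n_z = −0.30168.
Intercept c from Pit 7: 342.7 + 5.33 + 81.45 = 429.48.
At (204, -34): z_contact = 60.35 + 10.26 + 429.48 = 500.09 m.
Depth below ground = 563.8 − 500.09 = 63.7 m.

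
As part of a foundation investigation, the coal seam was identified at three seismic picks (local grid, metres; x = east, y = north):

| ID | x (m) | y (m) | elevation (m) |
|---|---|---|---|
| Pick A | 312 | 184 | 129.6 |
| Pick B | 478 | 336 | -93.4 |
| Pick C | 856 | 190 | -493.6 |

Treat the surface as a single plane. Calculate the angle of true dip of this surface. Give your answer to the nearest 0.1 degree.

Let the plane be z = a·x + b·y + c.
Pick B−Pick A: 166a + 152b = −223;  Pick C−Pick A: 544a + 6b = −623.2.
Solving gives a = −1.14318, b = −0.21864.
Gradient magnitude |∇z| = √(a² + b²) = √(1.30685 + 0.04780) = 1.16390.
True dip = arctan(1.16390) = 49.3°, dipping toward E (azimuth ≈ 079°).

49.3°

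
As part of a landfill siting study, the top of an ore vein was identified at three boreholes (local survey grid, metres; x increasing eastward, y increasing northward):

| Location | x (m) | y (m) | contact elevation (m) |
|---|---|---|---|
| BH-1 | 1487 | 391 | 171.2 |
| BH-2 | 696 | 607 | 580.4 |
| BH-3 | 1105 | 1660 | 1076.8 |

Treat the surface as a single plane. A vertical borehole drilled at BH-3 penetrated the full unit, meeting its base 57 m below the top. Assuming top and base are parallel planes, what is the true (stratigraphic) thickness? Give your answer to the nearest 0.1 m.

Two edge vectors: BH-1→BH-2 = (-791, 216, 409.2), BH-1→BH-3 = (-382, 1269, 905.6).
Normal n = (BH-1→BH-2) × (BH-1→BH-3) = (-323665.2, 560015.2, -921267).
So ∂z/∂x = −n_x/n_z = −0.35133 and ∂z/∂y = −n_y/n_z = 0.60788.
|∇z| = √(a²+b²) = 0.70210, so dip δ = arctan(0.70210) = 35.07°.
True thickness = vertical thickness × cos δ = 57 × cos 35.07° = 46.7 m.

46.7 m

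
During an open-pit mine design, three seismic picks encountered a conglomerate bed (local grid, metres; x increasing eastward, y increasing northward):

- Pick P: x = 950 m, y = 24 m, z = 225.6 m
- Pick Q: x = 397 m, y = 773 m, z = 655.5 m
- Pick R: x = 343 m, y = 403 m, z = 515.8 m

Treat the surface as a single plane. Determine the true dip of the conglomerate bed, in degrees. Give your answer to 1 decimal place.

25.0°

Two edge vectors: Pick P→Pick Q = (-553, 749, 429.9), Pick P→Pick R = (-607, 379, 290.2).
Normal n = (Pick P→Pick Q) × (Pick P→Pick R) = (54427.7, -100468.7, 245056).
So ∂z/∂x = −n_x/n_z = −0.22210 and ∂z/∂y = −n_y/n_z = 0.40998.
Gradient magnitude |∇z| = √(a² + b²) = √(0.04933 + 0.16809) = 0.46628.
True dip = arctan(0.46628) = 25.0°, dipping toward SSE (azimuth ≈ 152°).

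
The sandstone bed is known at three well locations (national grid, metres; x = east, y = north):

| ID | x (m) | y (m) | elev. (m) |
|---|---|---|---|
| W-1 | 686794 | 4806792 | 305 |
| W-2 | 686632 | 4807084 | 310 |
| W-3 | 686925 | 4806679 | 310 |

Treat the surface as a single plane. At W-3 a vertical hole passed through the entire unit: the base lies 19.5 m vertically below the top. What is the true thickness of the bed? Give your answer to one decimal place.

Two edge vectors: W-1→W-2 = (-162, 292, 5), W-1→W-3 = (131, -113, 5).
Normal n = (W-1→W-2) × (W-1→W-3) = (2025, 1465, -19946).
So ∂z/∂x = −n_x/n_z = 0.10152 and ∂z/∂y = −n_y/n_z = 0.07345.
|∇z| = √(a²+b²) = 0.12531, so dip δ = arctan(0.12531) = 7.14°.
True thickness = vertical thickness × cos δ = 19.5 × cos 7.14° = 19.3 m.

19.3 m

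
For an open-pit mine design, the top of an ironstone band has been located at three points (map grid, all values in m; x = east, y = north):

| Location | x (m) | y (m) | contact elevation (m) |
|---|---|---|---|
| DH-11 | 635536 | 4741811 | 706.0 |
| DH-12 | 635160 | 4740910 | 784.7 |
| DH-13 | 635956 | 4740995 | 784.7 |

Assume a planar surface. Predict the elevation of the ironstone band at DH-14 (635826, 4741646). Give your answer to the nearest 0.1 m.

Two edge vectors: DH-11→DH-12 = (-376, -901, 78.7), DH-11→DH-13 = (420, -816, 78.7).
Normal n = (DH-11→DH-12) × (DH-11→DH-13) = (-6689.5, 62645.2, 685236).
So ∂z/∂x = −n_x/n_z = 0.009762330 and ∂z/∂y = −n_y/n_z = −0.091421350.
Intercept c from DH-11: 706 − 6204.31 + 433502.76 = 428004.45.
At (635826, 4741646): z = 6207.1 − 433487.7 + 428004.45 = 723.9 m.

723.9 m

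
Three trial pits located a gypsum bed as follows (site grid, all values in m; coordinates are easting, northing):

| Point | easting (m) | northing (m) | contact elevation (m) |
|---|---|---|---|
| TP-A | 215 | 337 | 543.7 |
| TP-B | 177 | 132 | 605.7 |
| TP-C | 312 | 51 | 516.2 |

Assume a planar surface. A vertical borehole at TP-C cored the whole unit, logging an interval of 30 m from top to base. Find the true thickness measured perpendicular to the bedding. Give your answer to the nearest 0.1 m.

23.7 m

Two edge vectors: TP-A→TP-B = (-38, -205, 62), TP-A→TP-C = (97, -286, -27.5).
Normal n = (TP-A→TP-B) × (TP-A→TP-C) = (23369.5, 4969, 30753).
So ∂z/∂easting = −n_x/n_z = −0.75991 and ∂z/∂northing = −n_y/n_z = −0.16158.
|∇z| = √(a²+b²) = 0.77690, so dip δ = arctan(0.77690) = 37.84°.
True thickness = vertical thickness × cos δ = 30 × cos 37.84° = 23.7 m.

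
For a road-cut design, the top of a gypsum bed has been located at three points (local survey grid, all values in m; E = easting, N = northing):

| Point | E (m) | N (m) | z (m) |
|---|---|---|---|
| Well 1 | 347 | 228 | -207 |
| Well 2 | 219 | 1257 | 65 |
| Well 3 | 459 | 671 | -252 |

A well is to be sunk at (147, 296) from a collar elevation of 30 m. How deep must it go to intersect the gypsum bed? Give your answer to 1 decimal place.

Two edge vectors: Well 1→Well 2 = (-128, 1029, 272), Well 1→Well 3 = (112, 443, -45).
Normal n = (Well 1→Well 2) × (Well 1→Well 3) = (-166801, 24704, -171952).
So ∂z/∂E = −n_x/n_z = −0.970044 and ∂z/∂N = −n_y/n_z = 0.143668.
Intercept c from Well 1: -207 + 336.61 − 32.76 = 96.85.
At (147, 296): z_contact = −142.60 + 42.53 + 96.85 = -3.22 m.
Depth below ground = 30 − (-3.22) = 33.2 m.

33.2 m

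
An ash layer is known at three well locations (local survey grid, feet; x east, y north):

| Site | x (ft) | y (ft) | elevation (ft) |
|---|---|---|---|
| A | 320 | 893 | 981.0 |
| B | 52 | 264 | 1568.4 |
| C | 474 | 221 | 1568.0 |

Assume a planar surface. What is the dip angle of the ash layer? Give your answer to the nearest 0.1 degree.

42.0°

Two edge vectors: A→B = (-268, -629, 587.4), A→C = (154, -672, 587).
Normal n = (A→B) × (A→C) = (25509.8, 247775.6, 276962).
So ∂z/∂x = −n_x/n_z = −0.09211 and ∂z/∂y = −n_y/n_z = −0.89462.
Gradient magnitude |∇z| = √(a² + b²) = √(0.00848 + 0.80034) = 0.89935.
True dip = arctan(0.89935) = 42.0°, dipping toward N (azimuth ≈ 006°).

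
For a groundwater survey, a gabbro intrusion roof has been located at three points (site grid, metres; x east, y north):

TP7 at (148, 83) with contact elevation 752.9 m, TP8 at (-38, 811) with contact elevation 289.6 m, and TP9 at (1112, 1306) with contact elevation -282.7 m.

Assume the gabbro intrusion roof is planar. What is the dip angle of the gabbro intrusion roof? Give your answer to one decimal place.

35.6°

Let the plane be z = a·x + b·y + c.
TP8−TP7: −186a + 728b = −463.3;  TP9−TP7: 964a + 1223b = −1035.6.
Solving gives a = −0.20156, b = −0.68790.
Gradient magnitude |∇z| = √(a² + b²) = √(0.04063 + 0.47320) = 0.71682.
True dip = arctan(0.71682) = 35.6°, dipping toward NNE (azimuth ≈ 016°).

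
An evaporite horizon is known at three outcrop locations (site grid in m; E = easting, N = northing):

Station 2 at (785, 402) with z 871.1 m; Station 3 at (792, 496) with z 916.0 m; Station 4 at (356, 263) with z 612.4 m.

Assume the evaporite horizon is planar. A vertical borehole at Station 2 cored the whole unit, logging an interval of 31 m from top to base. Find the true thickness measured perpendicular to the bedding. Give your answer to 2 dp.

26.13 m

Two edge vectors: Station 2→Station 3 = (7, 94, 44.9), Station 2→Station 4 = (-429, -139, -258.7).
Normal n = (Station 2→Station 3) × (Station 2→Station 4) = (-18076.7, -17451.2, 39353).
So ∂z/∂E = −n_x/n_z = 0.45935 and ∂z/∂N = −n_y/n_z = 0.44345.
|∇z| = √(a²+b²) = 0.63848, so dip δ = arctan(0.63848) = 32.56°.
True thickness = vertical thickness × cos δ = 31 × cos 32.56° = 26.13 m.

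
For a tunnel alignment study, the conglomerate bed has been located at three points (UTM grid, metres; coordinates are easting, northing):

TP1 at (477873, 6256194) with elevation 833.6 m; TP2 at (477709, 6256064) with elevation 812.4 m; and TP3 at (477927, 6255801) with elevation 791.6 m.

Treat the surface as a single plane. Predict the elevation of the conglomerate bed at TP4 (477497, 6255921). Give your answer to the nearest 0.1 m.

Let the plane be z = a·easting + b·northing + c.
TP2−TP1: −164a − 130b = −21.2;  TP3−TP1: 54a − 393b = −42.
Solving gives a = 0.040177972, b = 0.112390866.
Then c = 833.6 − a·477873 − b·6256194 = −721505.43.
At (477497, 6255921): z = 19184.9 + 703108.4 − 721505.43 = 787.8 m.

787.8 m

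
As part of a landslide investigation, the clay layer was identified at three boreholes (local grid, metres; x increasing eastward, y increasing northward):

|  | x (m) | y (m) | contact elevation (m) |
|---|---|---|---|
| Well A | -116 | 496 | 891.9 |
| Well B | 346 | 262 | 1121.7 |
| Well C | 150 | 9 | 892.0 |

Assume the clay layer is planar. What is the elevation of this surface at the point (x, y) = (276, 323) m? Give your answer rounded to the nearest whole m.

Two edge vectors: Well A→Well B = (462, -234, 229.8), Well A→Well C = (266, -487, 0.1).
Normal n = (Well A→Well B) × (Well A→Well C) = (111889.2, 61080.6, -162750).
So ∂z/∂x = −n_x/n_z = 0.68749 and ∂z/∂y = −n_y/n_z = 0.37530.
Intercept c from Well A: 891.9 + 79.75 − 186.15 = 785.50.
At (276, 323): z = 189.7 + 121.2 + 785.50 = 1096.5 m.

1096 m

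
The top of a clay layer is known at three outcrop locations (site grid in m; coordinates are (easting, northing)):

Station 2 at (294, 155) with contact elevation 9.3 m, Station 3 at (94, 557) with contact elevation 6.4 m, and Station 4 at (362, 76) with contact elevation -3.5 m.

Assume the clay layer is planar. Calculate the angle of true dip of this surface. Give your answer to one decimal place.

27.6°

Two edge vectors: Station 2→Station 3 = (-200, 402, -2.9), Station 2→Station 4 = (68, -79, -12.8).
Normal n = (Station 2→Station 3) × (Station 2→Station 4) = (-5374.7, -2757.2, -11536).
So ∂z/∂E = −n_x/n_z = −0.46591 and ∂z/∂N = −n_y/n_z = −0.23901.
Gradient magnitude |∇z| = √(a² + b²) = √(0.21707 + 0.05712) = 0.52364.
True dip = arctan(0.52364) = 27.6°, dipping toward ENE (azimuth ≈ 063°).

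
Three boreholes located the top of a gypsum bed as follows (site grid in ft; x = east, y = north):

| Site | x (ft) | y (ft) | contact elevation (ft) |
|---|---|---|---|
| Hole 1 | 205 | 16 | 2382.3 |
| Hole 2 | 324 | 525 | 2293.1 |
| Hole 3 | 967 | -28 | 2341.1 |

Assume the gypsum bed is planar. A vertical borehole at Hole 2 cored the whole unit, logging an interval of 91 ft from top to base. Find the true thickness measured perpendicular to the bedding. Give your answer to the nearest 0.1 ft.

89.7 ft

Two edge vectors: Hole 1→Hole 2 = (119, 509, -89.2), Hole 1→Hole 3 = (762, -44, -41.2).
Normal n = (Hole 1→Hole 2) × (Hole 1→Hole 3) = (-24895.6, -63067.6, -393094).
So ∂z/∂x = −n_x/n_z = −0.06333 and ∂z/∂y = −n_y/n_z = −0.16044.
|∇z| = √(a²+b²) = 0.17249, so dip δ = arctan(0.17249) = 9.79°.
True thickness = vertical thickness × cos δ = 91 × cos 9.79° = 89.7 ft.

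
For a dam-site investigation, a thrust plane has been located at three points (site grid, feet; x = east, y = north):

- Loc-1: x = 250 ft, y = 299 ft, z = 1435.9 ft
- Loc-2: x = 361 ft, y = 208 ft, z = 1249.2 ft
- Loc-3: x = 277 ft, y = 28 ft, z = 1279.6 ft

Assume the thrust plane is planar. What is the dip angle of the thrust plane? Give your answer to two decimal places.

54.27°

Two edge vectors: Loc-1→Loc-2 = (111, -91, -186.7), Loc-1→Loc-3 = (27, -271, -156.3).
Normal n = (Loc-1→Loc-2) × (Loc-1→Loc-3) = (-36372.4, 12308.4, -27624).
So ∂z/∂x = −n_x/n_z = −1.31670 and ∂z/∂y = −n_y/n_z = 0.44557.
Gradient magnitude |∇z| = √(a² + b²) = √(1.73369 + 0.19853) = 1.39004.
True dip = arctan(1.39004) = 54.27°, dipping toward ESE (azimuth ≈ 109°).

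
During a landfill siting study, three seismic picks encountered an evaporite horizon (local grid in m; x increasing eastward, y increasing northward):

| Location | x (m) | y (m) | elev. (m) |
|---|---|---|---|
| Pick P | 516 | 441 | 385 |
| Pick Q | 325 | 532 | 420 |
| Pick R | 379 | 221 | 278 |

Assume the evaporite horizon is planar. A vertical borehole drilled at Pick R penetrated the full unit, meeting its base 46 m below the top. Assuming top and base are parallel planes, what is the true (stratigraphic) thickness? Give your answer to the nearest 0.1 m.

Two edge vectors: Pick P→Pick Q = (-191, 91, 35), Pick P→Pick R = (-137, -220, -107).
Normal n = (Pick P→Pick Q) × (Pick P→Pick R) = (-2037, -25232, 54487).
So ∂z/∂x = −n_x/n_z = 0.03739 and ∂z/∂y = −n_y/n_z = 0.46308.
|∇z| = √(a²+b²) = 0.46459, so dip δ = arctan(0.46459) = 24.92°.
True thickness = vertical thickness × cos δ = 46 × cos 24.92° = 41.7 m.

41.7 m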